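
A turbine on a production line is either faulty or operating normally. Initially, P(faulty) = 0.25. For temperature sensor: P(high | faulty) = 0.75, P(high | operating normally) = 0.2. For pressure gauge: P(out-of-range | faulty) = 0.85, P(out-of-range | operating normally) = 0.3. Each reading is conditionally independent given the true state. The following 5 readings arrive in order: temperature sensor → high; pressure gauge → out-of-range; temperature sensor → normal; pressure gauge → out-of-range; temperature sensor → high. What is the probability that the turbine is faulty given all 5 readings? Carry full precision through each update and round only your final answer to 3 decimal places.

0.922

After temperature sensor='high': P(faulty) = 0.75·0.2500 / (0.75·0.2500 + 0.2·0.7500) ≈ 0.5556
After pressure gauge='out-of-range': P(faulty) = 0.85·0.5556 / (0.85·0.5556 + 0.3·0.4444) ≈ 0.7798
After temperature sensor='normal': P(faulty) = 0.25·0.7798 / (0.25·0.7798 + 0.8·0.2202) ≈ 0.5253
After pressure gauge='out-of-range': P(faulty) = 0.85·0.5253 / (0.85·0.5253 + 0.3·0.4747) ≈ 0.7582
After temperature sensor='high': P(faulty) = 0.75·0.7582 / (0.75·0.7582 + 0.2·0.2418) ≈ 0.9216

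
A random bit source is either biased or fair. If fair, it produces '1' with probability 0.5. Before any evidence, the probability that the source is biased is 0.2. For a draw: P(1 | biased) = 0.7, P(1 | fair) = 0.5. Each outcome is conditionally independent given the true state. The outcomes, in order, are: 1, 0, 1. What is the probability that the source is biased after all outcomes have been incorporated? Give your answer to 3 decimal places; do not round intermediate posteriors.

After '1': P(biased) = 0.7·0.2000 / (0.7·0.2000 + 0.5·0.8000) ≈ 0.2593
After '0': P(biased) = 0.3·0.2593 / (0.3·0.2593 + 0.5·0.7407) ≈ 0.1736
After '1': P(biased) = 0.7·0.1736 / (0.7·0.1736 + 0.5·0.8264) ≈ 0.2272

0.227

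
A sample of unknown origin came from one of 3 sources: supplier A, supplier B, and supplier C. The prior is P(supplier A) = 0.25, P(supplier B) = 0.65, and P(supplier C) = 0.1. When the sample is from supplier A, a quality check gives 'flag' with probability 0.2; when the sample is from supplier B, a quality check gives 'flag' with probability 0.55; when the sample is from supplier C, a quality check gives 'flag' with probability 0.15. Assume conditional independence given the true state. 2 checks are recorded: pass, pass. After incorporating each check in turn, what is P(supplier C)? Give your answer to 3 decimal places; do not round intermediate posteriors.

0.199

After 'pass': normaliser = 0.8·0.2500 + 0.45·0.6500 + 0.85·0.1000; P(supplier A) ≈ 0.3463, P(supplier B) ≈ 0.5065, P(supplier C) ≈ 0.1472
After 'pass': normaliser = 0.8·0.3463 + 0.45·0.5065 + 0.85·0.1472; P(supplier A) ≈ 0.4397, P(supplier B) ≈ 0.3617, P(supplier C) ≈ 0.1986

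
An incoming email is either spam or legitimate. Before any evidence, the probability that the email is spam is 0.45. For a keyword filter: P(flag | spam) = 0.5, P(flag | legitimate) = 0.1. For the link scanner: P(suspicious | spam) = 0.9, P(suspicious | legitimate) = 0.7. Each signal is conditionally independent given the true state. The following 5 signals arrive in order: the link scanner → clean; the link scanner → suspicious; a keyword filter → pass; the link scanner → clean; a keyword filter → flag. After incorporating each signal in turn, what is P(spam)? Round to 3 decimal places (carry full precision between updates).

0.245

Each posterior becomes the prior for the next update.
After the link scanner='clean': P(spam) = 0.1·0.4500 / (0.1·0.4500 + 0.3·0.5500) ≈ 0.2143
After the link scanner='suspicious': P(spam) = 0.9·0.2143 / (0.9·0.2143 + 0.7·0.7857) ≈ 0.2596
After a keyword filter='pass': P(spam) = 0.5·0.2596 / (0.5·0.2596 + 0.9·0.7404) ≈ 0.1630
After the link scanner='clean': P(spam) = 0.1·0.1630 / (0.1·0.1630 + 0.3·0.8370) ≈ 0.0610
After a keyword filter='flag': P(spam) = 0.5·0.0610 / (0.5·0.0610 + 0.1·0.9390) ≈ 0.2451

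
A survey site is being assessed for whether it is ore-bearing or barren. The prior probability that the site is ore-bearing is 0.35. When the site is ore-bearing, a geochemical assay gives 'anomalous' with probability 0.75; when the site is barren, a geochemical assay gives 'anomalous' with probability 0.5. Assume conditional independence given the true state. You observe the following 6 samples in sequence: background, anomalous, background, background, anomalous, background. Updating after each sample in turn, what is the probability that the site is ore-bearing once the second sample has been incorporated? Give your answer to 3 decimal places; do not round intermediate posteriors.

0.288

Each posterior becomes the prior for the next update.
After 'background': P(ore) = 0.25·0.3500 / (0.25·0.3500 + 0.5·0.6500) ≈ 0.2121
After 'anomalous': P(ore) = 0.75·0.2121 / (0.75·0.2121 + 0.5·0.7879) ≈ 0.2877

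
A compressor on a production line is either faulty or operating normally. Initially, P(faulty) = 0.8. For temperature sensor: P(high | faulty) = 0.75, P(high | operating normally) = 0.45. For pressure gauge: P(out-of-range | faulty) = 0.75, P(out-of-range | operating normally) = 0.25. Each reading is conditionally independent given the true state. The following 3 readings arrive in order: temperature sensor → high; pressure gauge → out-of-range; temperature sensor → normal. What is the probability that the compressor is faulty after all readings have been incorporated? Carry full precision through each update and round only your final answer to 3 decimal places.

0.901

After temperature sensor='high': P(faulty) = 0.75·0.8000 / (0.75·0.8000 + 0.45·0.2000) ≈ 0.8696
After pressure gauge='out-of-range': P(faulty) = 0.75·0.8696 / (0.75·0.8696 + 0.25·0.1304) ≈ 0.9524
After temperature sensor='normal': P(faulty) = 0.25·0.9524 / (0.25·0.9524 + 0.55·0.0476) ≈ 0.9009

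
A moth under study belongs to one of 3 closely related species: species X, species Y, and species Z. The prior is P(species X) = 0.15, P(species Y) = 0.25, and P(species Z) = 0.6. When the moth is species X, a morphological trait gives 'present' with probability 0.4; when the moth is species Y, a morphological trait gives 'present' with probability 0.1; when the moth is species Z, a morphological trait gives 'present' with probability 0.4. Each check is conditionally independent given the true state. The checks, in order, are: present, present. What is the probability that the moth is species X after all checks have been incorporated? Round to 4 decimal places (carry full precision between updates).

Apply Bayes' rule sequentially, carrying P(species X) forward.
After 'present': normaliser = 0.4·0.1500 + 0.1·0.2500 + 0.4·0.6000; P(species X) ≈ 0.1846, P(species Y) ≈ 0.0769, P(species Z) ≈ 0.7385
After 'present': normaliser = 0.4·0.1846 + 0.1·0.0769 + 0.4·0.7385; P(species X) ≈ 0.1959, P(species Y) ≈ 0.0204, P(species Z) ≈ 0.7837

0.1959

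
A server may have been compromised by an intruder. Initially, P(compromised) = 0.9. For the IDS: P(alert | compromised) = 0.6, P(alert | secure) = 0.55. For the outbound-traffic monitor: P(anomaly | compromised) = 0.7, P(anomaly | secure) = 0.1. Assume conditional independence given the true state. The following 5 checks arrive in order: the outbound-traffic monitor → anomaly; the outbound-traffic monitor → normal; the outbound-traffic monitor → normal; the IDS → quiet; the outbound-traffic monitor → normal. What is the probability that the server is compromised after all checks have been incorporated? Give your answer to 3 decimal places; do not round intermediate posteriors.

After the outbound-traffic monitor='anomaly': P(compromised) = 0.7·0.9000 / (0.7·0.9000 + 0.1·0.1000) ≈ 0.9844
After the outbound-traffic monitor='normal': P(compromised) = 0.3·0.9844 / (0.3·0.9844 + 0.9·0.0156) ≈ 0.9545
After the outbound-traffic monitor='normal': P(compromised) = 0.3·0.9545 / (0.3·0.9545 + 0.9·0.0455) ≈ 0.8750
After the IDS='quiet': P(compromised) = 0.4·0.8750 / (0.4·0.8750 + 0.45·0.1250) ≈ 0.8615
After the outbound-traffic monitor='normal': P(compromised) = 0.3·0.8615 / (0.3·0.8615 + 0.9·0.1385) ≈ 0.6747

0.675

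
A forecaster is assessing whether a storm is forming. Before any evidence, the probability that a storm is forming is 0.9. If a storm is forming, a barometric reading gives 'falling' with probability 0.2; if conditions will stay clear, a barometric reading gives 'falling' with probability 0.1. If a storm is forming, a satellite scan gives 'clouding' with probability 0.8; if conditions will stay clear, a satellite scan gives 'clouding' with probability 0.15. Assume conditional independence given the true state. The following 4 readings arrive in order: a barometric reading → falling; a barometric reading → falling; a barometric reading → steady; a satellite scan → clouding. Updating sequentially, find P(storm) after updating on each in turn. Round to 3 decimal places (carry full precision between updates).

0.994

Each posterior becomes the prior for the next update.
After a barometric reading='falling': P(storm) = 0.2·0.9000 / (0.2·0.9000 + 0.1·0.1000) ≈ 0.9474
After a barometric reading='falling': P(storm) = 0.2·0.9474 / (0.2·0.9474 + 0.1·0.0526) ≈ 0.9730
After a barometric reading='steady': P(storm) = 0.8·0.9730 / (0.8·0.9730 + 0.9·0.0270) ≈ 0.9697
After a satellite scan='clouding': P(storm) = 0.8·0.9697 / (0.8·0.9697 + 0.15·0.0303) ≈ 0.9942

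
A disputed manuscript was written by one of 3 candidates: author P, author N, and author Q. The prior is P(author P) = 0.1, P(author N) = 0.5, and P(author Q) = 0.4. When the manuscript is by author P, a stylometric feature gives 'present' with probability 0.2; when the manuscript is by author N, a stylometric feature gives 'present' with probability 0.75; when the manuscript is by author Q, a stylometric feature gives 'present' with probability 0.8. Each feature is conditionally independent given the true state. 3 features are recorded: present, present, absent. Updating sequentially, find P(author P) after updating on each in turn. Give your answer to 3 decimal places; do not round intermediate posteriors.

0.026

After 'present': normaliser = 0.2·0.1000 + 0.75·0.5000 + 0.8·0.4000; P(author P) ≈ 0.0280, P(author N) ≈ 0.5245, P(author Q) ≈ 0.4476
After 'present': normaliser = 0.2·0.0280 + 0.75·0.5245 + 0.8·0.4476; P(author P) ≈ 0.0074, P(author N) ≈ 0.5196, P(author Q) ≈ 0.4730
After 'absent': normaliser = 0.8·0.0074 + 0.25·0.5196 + 0.2·0.4730; P(author P) ≈ 0.0257, P(author N) ≈ 0.5638, P(author Q) ≈ 0.4105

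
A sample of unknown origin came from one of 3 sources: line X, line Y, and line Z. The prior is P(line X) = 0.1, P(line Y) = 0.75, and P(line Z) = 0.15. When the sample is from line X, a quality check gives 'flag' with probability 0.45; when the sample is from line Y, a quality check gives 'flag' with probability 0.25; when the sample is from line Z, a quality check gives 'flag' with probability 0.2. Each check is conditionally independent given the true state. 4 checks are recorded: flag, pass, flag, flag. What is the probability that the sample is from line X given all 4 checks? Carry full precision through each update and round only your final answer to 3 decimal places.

0.340

After 'flag': normaliser = 0.45·0.1000 + 0.25·0.7500 + 0.2·0.1500; P(line X) ≈ 0.1714, P(line Y) ≈ 0.7143, P(line Z) ≈ 0.1143
After 'pass': normaliser = 0.55·0.1714 + 0.75·0.7143 + 0.8·0.1143; P(line X) ≈ 0.1307, P(line Y) ≈ 0.7426, P(line Z) ≈ 0.1267
After 'flag': normaliser = 0.45·0.1307 + 0.25·0.7426 + 0.2·0.1267; P(line X) ≈ 0.2180, P(line Y) ≈ 0.6881, P(line Z) ≈ 0.0939
After 'flag': normaliser = 0.45·0.2180 + 0.25·0.6881 + 0.2·0.0939; P(line X) ≈ 0.3395, P(line Y) ≈ 0.5954, P(line Z) ≈ 0.0650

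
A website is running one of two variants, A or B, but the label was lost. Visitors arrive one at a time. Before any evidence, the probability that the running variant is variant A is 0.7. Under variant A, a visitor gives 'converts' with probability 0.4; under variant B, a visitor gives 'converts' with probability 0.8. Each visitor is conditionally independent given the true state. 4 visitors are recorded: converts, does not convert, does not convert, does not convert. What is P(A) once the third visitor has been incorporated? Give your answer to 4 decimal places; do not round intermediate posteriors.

After 'converts': P(A) = 0.4·0.7000 / (0.4·0.7000 + 0.8·0.3000) ≈ 0.5385
After 'does not convert': P(A) = 0.6·0.5385 / (0.6·0.5385 + 0.2·0.4615) ≈ 0.7778
After 'does not convert': P(A) = 0.6·0.7778 / (0.6·0.7778 + 0.2·0.2222) ≈ 0.9130

0.9130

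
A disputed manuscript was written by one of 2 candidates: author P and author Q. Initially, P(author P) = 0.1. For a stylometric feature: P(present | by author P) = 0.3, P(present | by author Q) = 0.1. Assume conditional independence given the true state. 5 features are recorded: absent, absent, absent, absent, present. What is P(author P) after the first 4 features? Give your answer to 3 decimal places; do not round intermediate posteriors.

After 'absent': P(author P) = 0.7·0.1000 / (0.7·0.1000 + 0.9·0.9000) ≈ 0.0795
After 'absent': P(author P) = 0.7·0.0795 / (0.7·0.0795 + 0.9·0.9205) ≈ 0.0630
After 'absent': P(author P) = 0.7·0.0630 / (0.7·0.0630 + 0.9·0.9370) ≈ 0.0497
After 'absent': P(author P) = 0.7·0.0497 / (0.7·0.0497 + 0.9·0.9503) ≈ 0.0391

0.039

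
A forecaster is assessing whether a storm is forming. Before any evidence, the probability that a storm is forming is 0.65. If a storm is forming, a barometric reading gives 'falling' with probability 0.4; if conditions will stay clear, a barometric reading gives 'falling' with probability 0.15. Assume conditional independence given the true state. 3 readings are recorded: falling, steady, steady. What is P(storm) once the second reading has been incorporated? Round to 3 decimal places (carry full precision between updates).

0.778

Each posterior becomes the prior for the next update.
After 'falling': P(storm) = 0.4·0.6500 / (0.4·0.6500 + 0.15·0.3500) ≈ 0.8320
After 'steady': P(storm) = 0.6·0.8320 / (0.6·0.8320 + 0.85·0.1680) ≈ 0.7776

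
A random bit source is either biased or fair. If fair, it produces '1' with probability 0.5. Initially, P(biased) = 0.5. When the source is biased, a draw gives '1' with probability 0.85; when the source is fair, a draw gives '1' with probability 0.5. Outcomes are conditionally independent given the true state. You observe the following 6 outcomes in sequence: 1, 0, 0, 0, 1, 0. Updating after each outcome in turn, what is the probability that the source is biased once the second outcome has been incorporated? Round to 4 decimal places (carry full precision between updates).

0.3377

After '1': P(biased) = 0.85·0.5000 / (0.85·0.5000 + 0.5·0.5000) ≈ 0.6296
After '0': P(biased) = 0.15·0.6296 / (0.15·0.6296 + 0.5·0.3704) ≈ 0.3377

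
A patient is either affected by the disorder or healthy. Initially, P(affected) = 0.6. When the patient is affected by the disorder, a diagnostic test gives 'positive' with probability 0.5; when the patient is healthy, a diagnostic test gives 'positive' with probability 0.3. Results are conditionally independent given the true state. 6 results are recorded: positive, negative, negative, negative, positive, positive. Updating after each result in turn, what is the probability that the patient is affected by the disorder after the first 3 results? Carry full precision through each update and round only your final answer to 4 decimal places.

0.5605

After 'positive': P(affected) = 0.5·0.6000 / (0.5·0.6000 + 0.3·0.4000) ≈ 0.7143
After 'negative': P(affected) = 0.5·0.7143 / (0.5·0.7143 + 0.7·0.2857) ≈ 0.6410
After 'negative': P(affected) = 0.5·0.6410 / (0.5·0.6410 + 0.7·0.3590) ≈ 0.5605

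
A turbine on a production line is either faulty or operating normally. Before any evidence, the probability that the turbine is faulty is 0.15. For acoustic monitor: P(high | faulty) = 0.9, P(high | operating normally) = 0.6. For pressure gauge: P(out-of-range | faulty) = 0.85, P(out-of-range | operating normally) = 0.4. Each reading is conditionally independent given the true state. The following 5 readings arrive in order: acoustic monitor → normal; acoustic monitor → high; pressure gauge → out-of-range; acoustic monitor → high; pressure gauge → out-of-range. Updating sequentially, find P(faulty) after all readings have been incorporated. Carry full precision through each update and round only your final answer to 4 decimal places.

0.3095

Apply Bayes' rule sequentially, carrying P(faulty) forward.
After acoustic monitor='normal': P(faulty) = 0.1·0.1500 / (0.1·0.1500 + 0.4·0.8500) ≈ 0.0423
After acoustic monitor='high': P(faulty) = 0.9·0.0423 / (0.9·0.0423 + 0.6·0.9577) ≈ 0.0621
After pressure gauge='out-of-range': P(faulty) = 0.85·0.0621 / (0.85·0.0621 + 0.4·0.9379) ≈ 0.1233
After acoustic monitor='high': P(faulty) = 0.9·0.1233 / (0.9·0.1233 + 0.6·0.8767) ≈ 0.1742
After pressure gauge='out-of-range': P(faulty) = 0.85·0.1742 / (0.85·0.1742 + 0.4·0.8258) ≈ 0.3095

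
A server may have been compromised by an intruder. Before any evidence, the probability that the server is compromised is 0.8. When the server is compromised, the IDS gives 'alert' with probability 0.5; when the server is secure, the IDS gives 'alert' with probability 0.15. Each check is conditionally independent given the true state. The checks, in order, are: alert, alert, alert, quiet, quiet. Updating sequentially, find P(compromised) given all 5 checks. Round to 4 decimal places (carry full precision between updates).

0.9809

After 'alert': P(compromised) = 0.5·0.8000 / (0.5·0.8000 + 0.15·0.2000) ≈ 0.9302
After 'alert': P(compromised) = 0.5·0.9302 / (0.5·0.9302 + 0.15·0.0698) ≈ 0.9780
After 'alert': P(compromised) = 0.5·0.9780 / (0.5·0.9780 + 0.15·0.0220) ≈ 0.9933
After 'quiet': P(compromised) = 0.5·0.9933 / (0.5·0.9933 + 0.85·0.0067) ≈ 0.9887
After 'quiet': P(compromised) = 0.5·0.9887 / (0.5·0.9887 + 0.85·0.0113) ≈ 0.9809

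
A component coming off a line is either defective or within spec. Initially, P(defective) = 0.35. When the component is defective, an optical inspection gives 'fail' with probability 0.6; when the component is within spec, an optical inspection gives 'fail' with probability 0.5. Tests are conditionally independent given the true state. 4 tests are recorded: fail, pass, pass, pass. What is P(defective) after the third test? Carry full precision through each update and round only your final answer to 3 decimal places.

After 'fail': P(defective) = 0.6·0.3500 / (0.6·0.3500 + 0.5·0.6500) ≈ 0.3925
After 'pass': P(defective) = 0.4·0.3925 / (0.4·0.3925 + 0.5·0.6075) ≈ 0.3408
After 'pass': P(defective) = 0.4·0.3408 / (0.4·0.3408 + 0.5·0.6592) ≈ 0.2926

0.293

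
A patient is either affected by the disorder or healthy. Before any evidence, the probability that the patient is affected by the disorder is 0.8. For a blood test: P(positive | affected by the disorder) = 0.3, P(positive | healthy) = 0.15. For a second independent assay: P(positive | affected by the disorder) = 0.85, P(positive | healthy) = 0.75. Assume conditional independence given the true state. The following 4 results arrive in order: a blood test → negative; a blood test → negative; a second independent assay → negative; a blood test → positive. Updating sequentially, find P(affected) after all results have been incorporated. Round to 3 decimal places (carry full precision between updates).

After a blood test='negative': P(affected) = 0.7·0.8000 / (0.7·0.8000 + 0.85·0.2000) ≈ 0.7671
After a blood test='negative': P(affected) = 0.7·0.7671 / (0.7·0.7671 + 0.85·0.2329) ≈ 0.7307
After a second independent assay='negative': P(affected) = 0.15·0.7307 / (0.15·0.7307 + 0.25·0.2693) ≈ 0.6194
After a blood test='positive': P(affected) = 0.3·0.6194 / (0.3·0.6194 + 0.15·0.3806) ≈ 0.7650

0.765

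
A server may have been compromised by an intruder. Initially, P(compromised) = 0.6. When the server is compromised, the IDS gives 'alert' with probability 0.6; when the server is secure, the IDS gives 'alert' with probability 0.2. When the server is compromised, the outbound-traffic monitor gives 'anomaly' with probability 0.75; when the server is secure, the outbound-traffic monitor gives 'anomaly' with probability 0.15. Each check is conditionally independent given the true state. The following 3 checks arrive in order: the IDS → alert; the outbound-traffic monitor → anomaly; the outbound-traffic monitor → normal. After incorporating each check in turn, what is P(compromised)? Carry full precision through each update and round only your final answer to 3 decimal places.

0.869

Each posterior becomes the prior for the next update.
After the IDS='alert': P(compromised) = 0.6·0.6000 / (0.6·0.6000 + 0.2·0.4000) ≈ 0.8182
After the outbound-traffic monitor='anomaly': P(compromised) = 0.75·0.8182 / (0.75·0.8182 + 0.15·0.1818) ≈ 0.9574
After the outbound-traffic monitor='normal': P(compromised) = 0.25·0.9574 / (0.25·0.9574 + 0.85·0.0426) ≈ 0.8687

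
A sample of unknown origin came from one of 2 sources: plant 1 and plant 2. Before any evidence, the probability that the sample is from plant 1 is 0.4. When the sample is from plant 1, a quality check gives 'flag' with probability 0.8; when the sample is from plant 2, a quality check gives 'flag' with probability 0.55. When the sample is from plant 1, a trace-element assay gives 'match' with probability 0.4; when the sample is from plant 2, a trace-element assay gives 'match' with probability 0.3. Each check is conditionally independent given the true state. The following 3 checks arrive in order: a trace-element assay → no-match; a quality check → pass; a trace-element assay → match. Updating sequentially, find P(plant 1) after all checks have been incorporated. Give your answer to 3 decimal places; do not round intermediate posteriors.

0.253

After a trace-element assay='no-match': P(plant 1) = 0.6·0.4000 / (0.6·0.4000 + 0.7·0.6000) ≈ 0.3636
After a quality check='pass': P(plant 1) = 0.2·0.3636 / (0.2·0.3636 + 0.45·0.6364) ≈ 0.2025
After a trace-element assay='match': P(plant 1) = 0.4·0.2025 / (0.4·0.2025 + 0.3·0.7975) ≈ 0.2530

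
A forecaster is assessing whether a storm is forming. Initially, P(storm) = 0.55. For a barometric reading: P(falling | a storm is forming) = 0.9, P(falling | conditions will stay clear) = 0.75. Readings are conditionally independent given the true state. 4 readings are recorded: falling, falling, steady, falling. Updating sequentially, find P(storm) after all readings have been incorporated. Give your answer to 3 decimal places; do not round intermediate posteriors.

Apply Bayes' rule sequentially, carrying P(storm) forward.
After 'falling': P(storm) = 0.9·0.5500 / (0.9·0.5500 + 0.75·0.4500) ≈ 0.5946
After 'falling': P(storm) = 0.9·0.5946 / (0.9·0.5946 + 0.75·0.4054) ≈ 0.6377
After 'steady': P(storm) = 0.1·0.6377 / (0.1·0.6377 + 0.25·0.3623) ≈ 0.4131
After 'falling': P(storm) = 0.9·0.4131 / (0.9·0.4131 + 0.75·0.5869) ≈ 0.4579

0.458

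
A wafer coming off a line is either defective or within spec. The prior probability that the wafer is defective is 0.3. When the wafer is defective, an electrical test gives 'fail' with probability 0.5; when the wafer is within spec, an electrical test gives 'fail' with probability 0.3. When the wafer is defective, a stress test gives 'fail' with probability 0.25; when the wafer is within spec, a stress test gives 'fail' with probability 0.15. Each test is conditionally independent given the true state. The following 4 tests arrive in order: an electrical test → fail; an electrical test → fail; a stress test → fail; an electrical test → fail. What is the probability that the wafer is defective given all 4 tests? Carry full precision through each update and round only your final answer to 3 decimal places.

After an electrical test='fail': P(defective) = 0.5·0.3000 / (0.5·0.3000 + 0.3·0.7000) ≈ 0.4167
After an electrical test='fail': P(defective) = 0.5·0.4167 / (0.5·0.4167 + 0.3·0.5833) ≈ 0.5435
After a stress test='fail': P(defective) = 0.25·0.5435 / (0.25·0.5435 + 0.15·0.4565) ≈ 0.6649
After an electrical test='fail': P(defective) = 0.5·0.6649 / (0.5·0.6649 + 0.3·0.3351) ≈ 0.7678

0.768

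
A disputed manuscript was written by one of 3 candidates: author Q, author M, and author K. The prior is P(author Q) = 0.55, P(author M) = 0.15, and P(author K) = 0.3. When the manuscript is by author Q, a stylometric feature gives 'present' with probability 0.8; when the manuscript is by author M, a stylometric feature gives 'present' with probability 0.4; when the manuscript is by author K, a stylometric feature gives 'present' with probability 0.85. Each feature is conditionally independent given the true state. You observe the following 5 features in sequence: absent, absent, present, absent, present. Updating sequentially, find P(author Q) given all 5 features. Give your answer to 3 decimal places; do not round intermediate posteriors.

After 'absent': normaliser = 0.2·0.5500 + 0.6·0.1500 + 0.15·0.3000; P(author Q) ≈ 0.4490, P(author M) ≈ 0.3673, P(author K) ≈ 0.1837
After 'absent': normaliser = 0.2·0.4490 + 0.6·0.3673 + 0.15·0.1837; P(author Q) ≈ 0.2659, P(author M) ≈ 0.6526, P(author K) ≈ 0.0816
After 'present': normaliser = 0.8·0.2659 + 0.4·0.6526 + 0.85·0.0816; P(author Q) ≈ 0.3917, P(author M) ≈ 0.4807, P(author K) ≈ 0.1277
After 'absent': normaliser = 0.2·0.3917 + 0.6·0.4807 + 0.15·0.1277; P(author Q) ≈ 0.2030, P(author M) ≈ 0.7474, P(author K) ≈ 0.0496
After 'present': normaliser = 0.8·0.2030 + 0.4·0.7474 + 0.85·0.0496; P(author Q) ≈ 0.3225, P(author M) ≈ 0.5937, P(author K) ≈ 0.0838

0.323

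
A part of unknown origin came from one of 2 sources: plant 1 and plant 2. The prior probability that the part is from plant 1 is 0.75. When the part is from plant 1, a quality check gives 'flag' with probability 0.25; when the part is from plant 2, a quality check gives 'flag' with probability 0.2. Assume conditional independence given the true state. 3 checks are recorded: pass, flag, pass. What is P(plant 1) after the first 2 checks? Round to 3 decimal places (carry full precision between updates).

Apply Bayes' rule sequentially, carrying P(plant 1) forward.
After 'pass': P(plant 1) = 0.75·0.7500 / (0.75·0.7500 + 0.8·0.2500) ≈ 0.7377
After 'flag': P(plant 1) = 0.25·0.7377 / (0.25·0.7377 + 0.2·0.2623) ≈ 0.7785

0.779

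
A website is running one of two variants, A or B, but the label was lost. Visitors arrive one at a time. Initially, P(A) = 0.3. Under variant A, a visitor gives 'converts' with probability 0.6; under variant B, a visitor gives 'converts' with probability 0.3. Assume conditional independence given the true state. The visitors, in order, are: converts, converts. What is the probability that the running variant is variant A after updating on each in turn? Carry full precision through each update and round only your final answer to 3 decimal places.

0.632

After 'converts': P(A) = 0.6·0.3000 / (0.6·0.3000 + 0.3·0.7000) ≈ 0.4615
After 'converts': P(A) = 0.6·0.4615 / (0.6·0.4615 + 0.3·0.5385) ≈ 0.6316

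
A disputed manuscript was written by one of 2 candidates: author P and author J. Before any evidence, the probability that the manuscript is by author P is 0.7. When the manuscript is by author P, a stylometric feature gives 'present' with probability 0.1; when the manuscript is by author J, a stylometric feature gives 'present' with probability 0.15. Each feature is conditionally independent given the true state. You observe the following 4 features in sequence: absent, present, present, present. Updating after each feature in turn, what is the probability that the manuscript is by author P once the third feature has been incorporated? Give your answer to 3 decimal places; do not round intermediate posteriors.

After 'absent': P(author P) = 0.9·0.7000 / (0.9·0.7000 + 0.85·0.3000) ≈ 0.7119
After 'present': P(author P) = 0.1·0.7119 / (0.1·0.7119 + 0.15·0.2881) ≈ 0.6222
After 'present': P(author P) = 0.1·0.6222 / (0.1·0.6222 + 0.15·0.3778) ≈ 0.5234

0.523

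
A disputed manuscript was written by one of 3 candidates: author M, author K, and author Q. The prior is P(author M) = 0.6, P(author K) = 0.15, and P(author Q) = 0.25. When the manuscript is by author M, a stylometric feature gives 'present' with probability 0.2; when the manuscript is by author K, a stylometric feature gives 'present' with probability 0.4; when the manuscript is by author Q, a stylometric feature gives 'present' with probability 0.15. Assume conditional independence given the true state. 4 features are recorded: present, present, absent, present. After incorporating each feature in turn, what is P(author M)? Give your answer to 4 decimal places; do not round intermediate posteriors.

Apply Bayes' rule sequentially, carrying P(author M) forward.
After 'present': normaliser = 0.2·0.6000 + 0.4·0.1500 + 0.15·0.2500; P(author M) ≈ 0.5517, P(author K) ≈ 0.2759, P(author Q) ≈ 0.1724
After 'present': normaliser = 0.2·0.5517 + 0.4·0.2759 + 0.15·0.1724; P(author M) ≈ 0.4476, P(author K) ≈ 0.4476, P(author Q) ≈ 0.1049
After 'absent': normaliser = 0.8·0.4476 + 0.6·0.4476 + 0.85·0.1049; P(author M) ≈ 0.5002, P(author K) ≈ 0.3752, P(author Q) ≈ 0.1246
After 'present': normaliser = 0.2·0.5002 + 0.4·0.3752 + 0.15·0.1246; P(author M) ≈ 0.3722, P(author K) ≈ 0.5583, P(author Q) ≈ 0.0695

0.3722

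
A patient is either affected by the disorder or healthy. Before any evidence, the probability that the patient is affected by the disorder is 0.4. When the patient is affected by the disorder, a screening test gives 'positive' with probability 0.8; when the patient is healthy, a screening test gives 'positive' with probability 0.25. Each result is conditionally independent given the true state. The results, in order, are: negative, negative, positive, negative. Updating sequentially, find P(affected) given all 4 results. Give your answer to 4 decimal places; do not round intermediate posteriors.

0.0389

After 'negative': P(affected) = 0.2·0.4000 / (0.2·0.4000 + 0.75·0.6000) ≈ 0.1509
After 'negative': P(affected) = 0.2·0.1509 / (0.2·0.1509 + 0.75·0.8491) ≈ 0.0453
After 'positive': P(affected) = 0.8·0.0453 / (0.8·0.0453 + 0.25·0.9547) ≈ 0.1317
After 'negative': P(affected) = 0.2·0.1317 / (0.2·0.1317 + 0.75·0.8683) ≈ 0.0389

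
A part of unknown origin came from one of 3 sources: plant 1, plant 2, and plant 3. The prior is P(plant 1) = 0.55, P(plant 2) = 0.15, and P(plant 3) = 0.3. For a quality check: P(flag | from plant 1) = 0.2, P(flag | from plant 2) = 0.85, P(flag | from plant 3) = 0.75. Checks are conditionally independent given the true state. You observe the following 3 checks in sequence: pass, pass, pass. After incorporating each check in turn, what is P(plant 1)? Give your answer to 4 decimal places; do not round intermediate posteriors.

Each posterior becomes the prior for the next update.
After 'pass': normaliser = 0.8·0.5500 + 0.15·0.1500 + 0.25·0.3000; P(plant 1) ≈ 0.8186, P(plant 2) ≈ 0.0419, P(plant 3) ≈ 0.1395
After 'pass': normaliser = 0.8·0.8186 + 0.15·0.0419 + 0.25·0.1395; P(plant 1) ≈ 0.9409, P(plant 2) ≈ 0.0090, P(plant 3) ≈ 0.0501
After 'pass': normaliser = 0.8·0.9409 + 0.15·0.0090 + 0.25·0.0501; P(plant 1) ≈ 0.9819, P(plant 2) ≈ 0.0018, P(plant 3) ≈ 0.0163

0.9819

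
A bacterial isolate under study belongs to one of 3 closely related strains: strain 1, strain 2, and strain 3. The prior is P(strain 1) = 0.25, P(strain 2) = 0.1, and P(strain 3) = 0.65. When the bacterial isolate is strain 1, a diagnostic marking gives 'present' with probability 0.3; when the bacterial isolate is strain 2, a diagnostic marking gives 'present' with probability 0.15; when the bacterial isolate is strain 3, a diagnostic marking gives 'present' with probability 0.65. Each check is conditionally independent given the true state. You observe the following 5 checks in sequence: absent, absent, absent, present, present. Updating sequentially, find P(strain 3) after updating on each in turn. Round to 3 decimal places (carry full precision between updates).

After 'absent': normaliser = 0.7·0.2500 + 0.85·0.1000 + 0.35·0.6500; P(strain 1) ≈ 0.3590, P(strain 2) ≈ 0.1744, P(strain 3) ≈ 0.4667
After 'absent': normaliser = 0.7·0.3590 + 0.85·0.1744 + 0.35·0.4667; P(strain 1) ≈ 0.4465, P(strain 2) ≈ 0.2633, P(strain 3) ≈ 0.2902
After 'absent': normaliser = 0.7·0.4465 + 0.85·0.2633 + 0.35·0.2902; P(strain 1) ≈ 0.4899, P(strain 2) ≈ 0.3509, P(strain 3) ≈ 0.1592
After 'present': normaliser = 0.3·0.4899 + 0.15·0.3509 + 0.65·0.1592; P(strain 1) ≈ 0.4849, P(strain 2) ≈ 0.1736, P(strain 3) ≈ 0.3415
After 'present': normaliser = 0.3·0.4849 + 0.15·0.1736 + 0.65·0.3415; P(strain 1) ≈ 0.3697, P(strain 2) ≈ 0.0662, P(strain 3) ≈ 0.5641

0.564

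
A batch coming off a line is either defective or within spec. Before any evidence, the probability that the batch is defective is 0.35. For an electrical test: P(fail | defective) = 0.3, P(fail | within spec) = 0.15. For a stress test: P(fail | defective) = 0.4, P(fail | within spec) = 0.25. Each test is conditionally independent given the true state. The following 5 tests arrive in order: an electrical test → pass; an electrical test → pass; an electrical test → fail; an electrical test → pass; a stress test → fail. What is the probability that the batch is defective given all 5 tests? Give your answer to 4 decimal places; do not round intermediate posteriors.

After an electrical test='pass': P(defective) = 0.7·0.3500 / (0.7·0.3500 + 0.85·0.6500) ≈ 0.3072
After an electrical test='pass': P(defective) = 0.7·0.3072 / (0.7·0.3072 + 0.85·0.6928) ≈ 0.2675
After an electrical test='fail': P(defective) = 0.3·0.2675 / (0.3·0.2675 + 0.15·0.7325) ≈ 0.4221
After an electrical test='pass': P(defective) = 0.7·0.4221 / (0.7·0.4221 + 0.85·0.5779) ≈ 0.3756
After a stress test='fail': P(defective) = 0.4·0.3756 / (0.4·0.3756 + 0.25·0.6244) ≈ 0.4904

0.4904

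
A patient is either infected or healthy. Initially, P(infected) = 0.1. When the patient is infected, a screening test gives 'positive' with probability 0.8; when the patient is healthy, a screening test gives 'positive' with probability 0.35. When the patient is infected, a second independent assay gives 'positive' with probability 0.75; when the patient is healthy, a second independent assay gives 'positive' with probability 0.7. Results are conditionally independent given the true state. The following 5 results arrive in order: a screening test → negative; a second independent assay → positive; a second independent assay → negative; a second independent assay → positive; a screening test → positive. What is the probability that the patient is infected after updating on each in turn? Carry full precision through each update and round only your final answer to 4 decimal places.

0.0696

After a screening test='negative': P(infected) = 0.2·0.1000 / (0.2·0.1000 + 0.65·0.9000) ≈ 0.0331
After a second independent assay='positive': P(infected) = 0.75·0.0331 / (0.75·0.0331 + 0.7·0.9669) ≈ 0.0353
After a second independent assay='negative': P(infected) = 0.25·0.0353 / (0.25·0.0353 + 0.3·0.9647) ≈ 0.0296
After a second independent assay='positive': P(infected) = 0.75·0.0296 / (0.75·0.0296 + 0.7·0.9704) ≈ 0.0317
After a screening test='positive': P(infected) = 0.8·0.0317 / (0.8·0.0317 + 0.35·0.9683) ≈ 0.0696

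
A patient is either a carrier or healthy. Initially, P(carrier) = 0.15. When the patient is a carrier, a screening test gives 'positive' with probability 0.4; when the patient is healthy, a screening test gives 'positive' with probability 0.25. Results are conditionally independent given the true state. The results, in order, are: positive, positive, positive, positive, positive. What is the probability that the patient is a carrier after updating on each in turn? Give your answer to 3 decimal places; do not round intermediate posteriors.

After 'positive': P(carrier) = 0.4·0.1500 / (0.4·0.1500 + 0.25·0.8500) ≈ 0.2202
After 'positive': P(carrier) = 0.4·0.2202 / (0.4·0.2202 + 0.25·0.7798) ≈ 0.3112
After 'positive': P(carrier) = 0.4·0.3112 / (0.4·0.3112 + 0.25·0.6888) ≈ 0.4196
After 'positive': P(carrier) = 0.4·0.4196 / (0.4·0.4196 + 0.25·0.5804) ≈ 0.5363
After 'positive': P(carrier) = 0.4·0.5363 / (0.4·0.5363 + 0.25·0.4637) ≈ 0.6492

0.649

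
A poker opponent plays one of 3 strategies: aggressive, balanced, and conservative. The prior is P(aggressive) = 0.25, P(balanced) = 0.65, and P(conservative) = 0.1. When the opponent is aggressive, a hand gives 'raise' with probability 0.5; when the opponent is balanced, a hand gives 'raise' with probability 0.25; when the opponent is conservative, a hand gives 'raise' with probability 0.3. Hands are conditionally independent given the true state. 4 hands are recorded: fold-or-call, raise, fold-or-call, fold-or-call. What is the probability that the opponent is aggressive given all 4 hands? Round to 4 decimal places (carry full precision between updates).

0.1654

After 'fold-or-call': normaliser = 0.5·0.2500 + 0.75·0.6500 + 0.7·0.1000; P(aggressive) ≈ 0.1832, P(balanced) ≈ 0.7143, P(conservative) ≈ 0.1026
After 'raise': normaliser = 0.5·0.1832 + 0.25·0.7143 + 0.3·0.1026; P(aggressive) ≈ 0.3043, P(balanced) ≈ 0.5934, P(conservative) ≈ 0.1023
After 'fold-or-call': normaliser = 0.5·0.3043 + 0.75·0.5934 + 0.7·0.1023; P(aggressive) ≈ 0.2275, P(balanced) ≈ 0.6655, P(conservative) ≈ 0.1070
After 'fold-or-call': normaliser = 0.5·0.2275 + 0.75·0.6655 + 0.7·0.1070; P(aggressive) ≈ 0.1654, P(balanced) ≈ 0.7257, P(conservative) ≈ 0.1089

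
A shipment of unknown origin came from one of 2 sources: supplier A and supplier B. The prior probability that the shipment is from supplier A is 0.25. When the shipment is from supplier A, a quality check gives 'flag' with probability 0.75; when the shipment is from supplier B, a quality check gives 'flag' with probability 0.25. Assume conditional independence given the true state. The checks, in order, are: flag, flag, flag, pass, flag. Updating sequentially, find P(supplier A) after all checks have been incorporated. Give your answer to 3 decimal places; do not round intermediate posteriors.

After 'flag': P(supplier A) = 0.75·0.2500 / (0.75·0.2500 + 0.25·0.7500) ≈ 0.5000
After 'flag': P(supplier A) = 0.75·0.5000 / (0.75·0.5000 + 0.25·0.5000) ≈ 0.7500
After 'flag': P(supplier A) = 0.75·0.7500 / (0.75·0.7500 + 0.25·0.2500) ≈ 0.9000
After 'pass': P(supplier A) = 0.25·0.9000 / (0.25·0.9000 + 0.75·0.1000) ≈ 0.7500
After 'flag': P(supplier A) = 0.75·0.7500 / (0.75·0.7500 + 0.25·0.2500) ≈ 0.9000

0.900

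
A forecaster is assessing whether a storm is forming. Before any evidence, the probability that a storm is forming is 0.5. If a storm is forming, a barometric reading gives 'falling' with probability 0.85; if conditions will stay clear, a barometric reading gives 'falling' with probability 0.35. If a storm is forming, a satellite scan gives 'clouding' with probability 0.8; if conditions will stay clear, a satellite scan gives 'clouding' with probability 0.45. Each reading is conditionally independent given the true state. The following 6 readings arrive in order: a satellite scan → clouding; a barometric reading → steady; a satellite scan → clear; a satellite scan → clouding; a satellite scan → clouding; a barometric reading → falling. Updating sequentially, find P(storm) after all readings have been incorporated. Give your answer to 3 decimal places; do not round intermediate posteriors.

0.534

After a satellite scan='clouding': P(storm) = 0.8·0.5000 / (0.8·0.5000 + 0.45·0.5000) ≈ 0.6400
After a barometric reading='steady': P(storm) = 0.15·0.6400 / (0.15·0.6400 + 0.65·0.3600) ≈ 0.2909
After a satellite scan='clear': P(storm) = 0.2·0.2909 / (0.2·0.2909 + 0.55·0.7091) ≈ 0.1298
After a satellite scan='clouding': P(storm) = 0.8·0.1298 / (0.8·0.1298 + 0.45·0.8702) ≈ 0.2096
After a satellite scan='clouding': P(storm) = 0.8·0.2096 / (0.8·0.2096 + 0.45·0.7904) ≈ 0.3204
After a barometric reading='falling': P(storm) = 0.85·0.3204 / (0.85·0.3204 + 0.35·0.6796) ≈ 0.5338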